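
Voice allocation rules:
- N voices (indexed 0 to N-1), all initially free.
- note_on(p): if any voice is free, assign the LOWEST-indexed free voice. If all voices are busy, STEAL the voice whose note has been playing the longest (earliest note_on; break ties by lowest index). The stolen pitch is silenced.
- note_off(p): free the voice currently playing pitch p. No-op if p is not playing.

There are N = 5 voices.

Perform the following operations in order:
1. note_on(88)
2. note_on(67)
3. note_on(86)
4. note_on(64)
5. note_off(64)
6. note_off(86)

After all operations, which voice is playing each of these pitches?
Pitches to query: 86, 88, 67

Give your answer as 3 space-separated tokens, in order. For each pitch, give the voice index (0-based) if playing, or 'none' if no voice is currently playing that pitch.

Op 1: note_on(88): voice 0 is free -> assigned | voices=[88 - - - -]
Op 2: note_on(67): voice 1 is free -> assigned | voices=[88 67 - - -]
Op 3: note_on(86): voice 2 is free -> assigned | voices=[88 67 86 - -]
Op 4: note_on(64): voice 3 is free -> assigned | voices=[88 67 86 64 -]
Op 5: note_off(64): free voice 3 | voices=[88 67 86 - -]
Op 6: note_off(86): free voice 2 | voices=[88 67 - - -]

Answer: none 0 1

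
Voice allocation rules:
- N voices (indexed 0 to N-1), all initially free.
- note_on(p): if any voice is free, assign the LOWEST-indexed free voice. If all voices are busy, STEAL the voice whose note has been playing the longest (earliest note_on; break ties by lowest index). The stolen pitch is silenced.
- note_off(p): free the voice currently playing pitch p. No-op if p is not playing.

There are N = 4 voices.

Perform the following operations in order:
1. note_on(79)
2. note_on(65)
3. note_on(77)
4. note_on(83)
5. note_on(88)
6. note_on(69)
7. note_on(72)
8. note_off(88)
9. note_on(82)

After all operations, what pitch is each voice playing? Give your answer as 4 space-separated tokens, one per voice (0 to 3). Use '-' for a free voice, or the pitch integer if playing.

Answer: 82 69 72 83

Derivation:
Op 1: note_on(79): voice 0 is free -> assigned | voices=[79 - - -]
Op 2: note_on(65): voice 1 is free -> assigned | voices=[79 65 - -]
Op 3: note_on(77): voice 2 is free -> assigned | voices=[79 65 77 -]
Op 4: note_on(83): voice 3 is free -> assigned | voices=[79 65 77 83]
Op 5: note_on(88): all voices busy, STEAL voice 0 (pitch 79, oldest) -> assign | voices=[88 65 77 83]
Op 6: note_on(69): all voices busy, STEAL voice 1 (pitch 65, oldest) -> assign | voices=[88 69 77 83]
Op 7: note_on(72): all voices busy, STEAL voice 2 (pitch 77, oldest) -> assign | voices=[88 69 72 83]
Op 8: note_off(88): free voice 0 | voices=[- 69 72 83]
Op 9: note_on(82): voice 0 is free -> assigned | voices=[82 69 72 83]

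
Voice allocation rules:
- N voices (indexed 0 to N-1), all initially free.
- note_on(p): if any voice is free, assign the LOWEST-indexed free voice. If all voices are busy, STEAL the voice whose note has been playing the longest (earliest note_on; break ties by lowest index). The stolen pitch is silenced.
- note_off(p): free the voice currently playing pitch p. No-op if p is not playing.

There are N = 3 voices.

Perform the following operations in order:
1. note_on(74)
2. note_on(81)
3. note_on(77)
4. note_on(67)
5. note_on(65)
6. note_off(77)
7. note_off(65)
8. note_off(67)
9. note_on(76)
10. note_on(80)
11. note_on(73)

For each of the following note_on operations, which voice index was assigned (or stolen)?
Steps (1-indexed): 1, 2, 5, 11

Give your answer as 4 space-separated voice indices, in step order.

Op 1: note_on(74): voice 0 is free -> assigned | voices=[74 - -]
Op 2: note_on(81): voice 1 is free -> assigned | voices=[74 81 -]
Op 3: note_on(77): voice 2 is free -> assigned | voices=[74 81 77]
Op 4: note_on(67): all voices busy, STEAL voice 0 (pitch 74, oldest) -> assign | voices=[67 81 77]
Op 5: note_on(65): all voices busy, STEAL voice 1 (pitch 81, oldest) -> assign | voices=[67 65 77]
Op 6: note_off(77): free voice 2 | voices=[67 65 -]
Op 7: note_off(65): free voice 1 | voices=[67 - -]
Op 8: note_off(67): free voice 0 | voices=[- - -]
Op 9: note_on(76): voice 0 is free -> assigned | voices=[76 - -]
Op 10: note_on(80): voice 1 is free -> assigned | voices=[76 80 -]
Op 11: note_on(73): voice 2 is free -> assigned | voices=[76 80 73]

Answer: 0 1 1 2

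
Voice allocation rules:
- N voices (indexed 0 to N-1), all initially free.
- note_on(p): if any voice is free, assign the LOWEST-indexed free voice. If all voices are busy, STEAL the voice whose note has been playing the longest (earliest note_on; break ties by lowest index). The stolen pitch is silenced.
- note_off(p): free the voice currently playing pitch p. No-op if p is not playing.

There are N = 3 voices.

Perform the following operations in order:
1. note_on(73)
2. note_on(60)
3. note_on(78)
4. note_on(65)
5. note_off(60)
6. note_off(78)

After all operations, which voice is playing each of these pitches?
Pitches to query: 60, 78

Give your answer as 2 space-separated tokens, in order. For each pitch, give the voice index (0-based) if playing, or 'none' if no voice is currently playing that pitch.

Op 1: note_on(73): voice 0 is free -> assigned | voices=[73 - -]
Op 2: note_on(60): voice 1 is free -> assigned | voices=[73 60 -]
Op 3: note_on(78): voice 2 is free -> assigned | voices=[73 60 78]
Op 4: note_on(65): all voices busy, STEAL voice 0 (pitch 73, oldest) -> assign | voices=[65 60 78]
Op 5: note_off(60): free voice 1 | voices=[65 - 78]
Op 6: note_off(78): free voice 2 | voices=[65 - -]

Answer: none none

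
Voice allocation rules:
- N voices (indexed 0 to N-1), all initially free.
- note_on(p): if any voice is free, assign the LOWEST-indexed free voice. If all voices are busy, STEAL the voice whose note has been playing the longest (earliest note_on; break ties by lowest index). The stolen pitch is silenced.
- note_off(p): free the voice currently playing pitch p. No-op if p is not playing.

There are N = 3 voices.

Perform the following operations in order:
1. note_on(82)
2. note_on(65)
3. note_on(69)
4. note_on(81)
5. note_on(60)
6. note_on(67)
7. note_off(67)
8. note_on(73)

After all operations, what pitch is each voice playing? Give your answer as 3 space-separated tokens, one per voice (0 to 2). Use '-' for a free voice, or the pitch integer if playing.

Answer: 81 60 73

Derivation:
Op 1: note_on(82): voice 0 is free -> assigned | voices=[82 - -]
Op 2: note_on(65): voice 1 is free -> assigned | voices=[82 65 -]
Op 3: note_on(69): voice 2 is free -> assigned | voices=[82 65 69]
Op 4: note_on(81): all voices busy, STEAL voice 0 (pitch 82, oldest) -> assign | voices=[81 65 69]
Op 5: note_on(60): all voices busy, STEAL voice 1 (pitch 65, oldest) -> assign | voices=[81 60 69]
Op 6: note_on(67): all voices busy, STEAL voice 2 (pitch 69, oldest) -> assign | voices=[81 60 67]
Op 7: note_off(67): free voice 2 | voices=[81 60 -]
Op 8: note_on(73): voice 2 is free -> assigned | voices=[81 60 73]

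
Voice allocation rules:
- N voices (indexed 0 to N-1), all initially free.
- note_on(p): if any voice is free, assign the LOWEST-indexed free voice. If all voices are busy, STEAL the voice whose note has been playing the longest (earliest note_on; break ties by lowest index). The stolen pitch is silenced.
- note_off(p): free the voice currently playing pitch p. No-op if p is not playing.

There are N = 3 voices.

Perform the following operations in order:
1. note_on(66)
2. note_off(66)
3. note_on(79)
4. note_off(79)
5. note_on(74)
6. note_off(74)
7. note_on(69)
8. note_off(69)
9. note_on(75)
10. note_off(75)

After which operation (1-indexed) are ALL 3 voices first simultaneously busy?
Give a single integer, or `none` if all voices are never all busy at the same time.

Op 1: note_on(66): voice 0 is free -> assigned | voices=[66 - -]
Op 2: note_off(66): free voice 0 | voices=[- - -]
Op 3: note_on(79): voice 0 is free -> assigned | voices=[79 - -]
Op 4: note_off(79): free voice 0 | voices=[- - -]
Op 5: note_on(74): voice 0 is free -> assigned | voices=[74 - -]
Op 6: note_off(74): free voice 0 | voices=[- - -]
Op 7: note_on(69): voice 0 is free -> assigned | voices=[69 - -]
Op 8: note_off(69): free voice 0 | voices=[- - -]
Op 9: note_on(75): voice 0 is free -> assigned | voices=[75 - -]
Op 10: note_off(75): free voice 0 | voices=[- - -]

Answer: none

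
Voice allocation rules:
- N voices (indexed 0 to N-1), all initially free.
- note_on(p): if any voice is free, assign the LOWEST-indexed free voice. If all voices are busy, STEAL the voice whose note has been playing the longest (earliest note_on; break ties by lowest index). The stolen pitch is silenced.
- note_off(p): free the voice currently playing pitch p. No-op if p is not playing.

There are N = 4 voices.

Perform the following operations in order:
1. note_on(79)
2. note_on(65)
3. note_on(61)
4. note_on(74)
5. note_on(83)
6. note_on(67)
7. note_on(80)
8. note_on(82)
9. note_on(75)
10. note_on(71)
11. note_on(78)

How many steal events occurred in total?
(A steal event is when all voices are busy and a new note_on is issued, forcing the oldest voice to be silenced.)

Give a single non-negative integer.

Answer: 7

Derivation:
Op 1: note_on(79): voice 0 is free -> assigned | voices=[79 - - -]
Op 2: note_on(65): voice 1 is free -> assigned | voices=[79 65 - -]
Op 3: note_on(61): voice 2 is free -> assigned | voices=[79 65 61 -]
Op 4: note_on(74): voice 3 is free -> assigned | voices=[79 65 61 74]
Op 5: note_on(83): all voices busy, STEAL voice 0 (pitch 79, oldest) -> assign | voices=[83 65 61 74]
Op 6: note_on(67): all voices busy, STEAL voice 1 (pitch 65, oldest) -> assign | voices=[83 67 61 74]
Op 7: note_on(80): all voices busy, STEAL voice 2 (pitch 61, oldest) -> assign | voices=[83 67 80 74]
Op 8: note_on(82): all voices busy, STEAL voice 3 (pitch 74, oldest) -> assign | voices=[83 67 80 82]
Op 9: note_on(75): all voices busy, STEAL voice 0 (pitch 83, oldest) -> assign | voices=[75 67 80 82]
Op 10: note_on(71): all voices busy, STEAL voice 1 (pitch 67, oldest) -> assign | voices=[75 71 80 82]
Op 11: note_on(78): all voices busy, STEAL voice 2 (pitch 80, oldest) -> assign | voices=[75 71 78 82]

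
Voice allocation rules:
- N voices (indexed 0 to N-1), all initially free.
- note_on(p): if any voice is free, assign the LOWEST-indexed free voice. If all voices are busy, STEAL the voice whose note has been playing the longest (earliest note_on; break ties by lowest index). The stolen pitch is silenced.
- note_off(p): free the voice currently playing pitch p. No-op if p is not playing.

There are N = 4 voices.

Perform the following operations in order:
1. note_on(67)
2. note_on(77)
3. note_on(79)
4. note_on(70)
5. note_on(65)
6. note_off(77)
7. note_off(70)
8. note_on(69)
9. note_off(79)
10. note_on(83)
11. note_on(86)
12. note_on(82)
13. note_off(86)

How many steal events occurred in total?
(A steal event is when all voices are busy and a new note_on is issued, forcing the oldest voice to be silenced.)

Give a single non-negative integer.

Op 1: note_on(67): voice 0 is free -> assigned | voices=[67 - - -]
Op 2: note_on(77): voice 1 is free -> assigned | voices=[67 77 - -]
Op 3: note_on(79): voice 2 is free -> assigned | voices=[67 77 79 -]
Op 4: note_on(70): voice 3 is free -> assigned | voices=[67 77 79 70]
Op 5: note_on(65): all voices busy, STEAL voice 0 (pitch 67, oldest) -> assign | voices=[65 77 79 70]
Op 6: note_off(77): free voice 1 | voices=[65 - 79 70]
Op 7: note_off(70): free voice 3 | voices=[65 - 79 -]
Op 8: note_on(69): voice 1 is free -> assigned | voices=[65 69 79 -]
Op 9: note_off(79): free voice 2 | voices=[65 69 - -]
Op 10: note_on(83): voice 2 is free -> assigned | voices=[65 69 83 -]
Op 11: note_on(86): voice 3 is free -> assigned | voices=[65 69 83 86]
Op 12: note_on(82): all voices busy, STEAL voice 0 (pitch 65, oldest) -> assign | voices=[82 69 83 86]
Op 13: note_off(86): free voice 3 | voices=[82 69 83 -]

Answer: 2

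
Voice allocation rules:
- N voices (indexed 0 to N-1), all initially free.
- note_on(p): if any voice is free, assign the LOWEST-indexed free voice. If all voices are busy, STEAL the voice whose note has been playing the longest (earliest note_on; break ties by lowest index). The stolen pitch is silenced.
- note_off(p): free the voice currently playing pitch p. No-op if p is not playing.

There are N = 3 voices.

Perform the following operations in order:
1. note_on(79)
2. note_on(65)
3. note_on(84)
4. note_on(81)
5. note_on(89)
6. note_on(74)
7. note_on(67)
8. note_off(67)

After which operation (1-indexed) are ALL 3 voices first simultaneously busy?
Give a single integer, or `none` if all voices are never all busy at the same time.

Answer: 3

Derivation:
Op 1: note_on(79): voice 0 is free -> assigned | voices=[79 - -]
Op 2: note_on(65): voice 1 is free -> assigned | voices=[79 65 -]
Op 3: note_on(84): voice 2 is free -> assigned | voices=[79 65 84]
Op 4: note_on(81): all voices busy, STEAL voice 0 (pitch 79, oldest) -> assign | voices=[81 65 84]
Op 5: note_on(89): all voices busy, STEAL voice 1 (pitch 65, oldest) -> assign | voices=[81 89 84]
Op 6: note_on(74): all voices busy, STEAL voice 2 (pitch 84, oldest) -> assign | voices=[81 89 74]
Op 7: note_on(67): all voices busy, STEAL voice 0 (pitch 81, oldest) -> assign | voices=[67 89 74]
Op 8: note_off(67): free voice 0 | voices=[- 89 74]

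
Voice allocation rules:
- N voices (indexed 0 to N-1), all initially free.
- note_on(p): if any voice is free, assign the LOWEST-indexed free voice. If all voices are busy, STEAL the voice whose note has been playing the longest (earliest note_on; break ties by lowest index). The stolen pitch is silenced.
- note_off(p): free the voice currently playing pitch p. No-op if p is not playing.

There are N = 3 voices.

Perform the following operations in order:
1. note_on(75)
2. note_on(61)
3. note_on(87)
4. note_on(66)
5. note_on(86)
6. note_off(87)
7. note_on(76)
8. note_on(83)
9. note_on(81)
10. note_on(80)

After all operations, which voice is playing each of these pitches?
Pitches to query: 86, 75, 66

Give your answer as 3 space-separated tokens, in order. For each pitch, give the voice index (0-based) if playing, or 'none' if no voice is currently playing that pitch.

Answer: none none none

Derivation:
Op 1: note_on(75): voice 0 is free -> assigned | voices=[75 - -]
Op 2: note_on(61): voice 1 is free -> assigned | voices=[75 61 -]
Op 3: note_on(87): voice 2 is free -> assigned | voices=[75 61 87]
Op 4: note_on(66): all voices busy, STEAL voice 0 (pitch 75, oldest) -> assign | voices=[66 61 87]
Op 5: note_on(86): all voices busy, STEAL voice 1 (pitch 61, oldest) -> assign | voices=[66 86 87]
Op 6: note_off(87): free voice 2 | voices=[66 86 -]
Op 7: note_on(76): voice 2 is free -> assigned | voices=[66 86 76]
Op 8: note_on(83): all voices busy, STEAL voice 0 (pitch 66, oldest) -> assign | voices=[83 86 76]
Op 9: note_on(81): all voices busy, STEAL voice 1 (pitch 86, oldest) -> assign | voices=[83 81 76]
Op 10: note_on(80): all voices busy, STEAL voice 2 (pitch 76, oldest) -> assign | voices=[83 81 80]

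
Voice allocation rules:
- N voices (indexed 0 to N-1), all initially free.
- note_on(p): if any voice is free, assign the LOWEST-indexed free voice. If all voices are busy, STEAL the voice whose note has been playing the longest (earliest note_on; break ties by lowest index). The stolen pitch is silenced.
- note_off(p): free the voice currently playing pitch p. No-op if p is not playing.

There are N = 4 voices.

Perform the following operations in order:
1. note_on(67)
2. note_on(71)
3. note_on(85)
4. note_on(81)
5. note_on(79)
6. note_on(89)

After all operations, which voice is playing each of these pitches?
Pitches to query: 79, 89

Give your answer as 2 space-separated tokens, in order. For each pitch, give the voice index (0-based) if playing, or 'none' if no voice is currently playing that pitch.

Answer: 0 1

Derivation:
Op 1: note_on(67): voice 0 is free -> assigned | voices=[67 - - -]
Op 2: note_on(71): voice 1 is free -> assigned | voices=[67 71 - -]
Op 3: note_on(85): voice 2 is free -> assigned | voices=[67 71 85 -]
Op 4: note_on(81): voice 3 is free -> assigned | voices=[67 71 85 81]
Op 5: note_on(79): all voices busy, STEAL voice 0 (pitch 67, oldest) -> assign | voices=[79 71 85 81]
Op 6: note_on(89): all voices busy, STEAL voice 1 (pitch 71, oldest) -> assign | voices=[79 89 85 81]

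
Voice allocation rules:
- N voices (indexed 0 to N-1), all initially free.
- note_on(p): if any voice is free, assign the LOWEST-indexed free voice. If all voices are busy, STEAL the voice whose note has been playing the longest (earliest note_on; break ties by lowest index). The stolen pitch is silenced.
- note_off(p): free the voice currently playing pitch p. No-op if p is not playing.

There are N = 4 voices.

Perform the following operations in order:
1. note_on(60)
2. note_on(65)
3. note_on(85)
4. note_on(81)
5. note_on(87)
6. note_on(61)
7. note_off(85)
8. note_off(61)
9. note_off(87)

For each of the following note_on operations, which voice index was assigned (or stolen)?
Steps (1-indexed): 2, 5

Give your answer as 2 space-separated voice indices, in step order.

Op 1: note_on(60): voice 0 is free -> assigned | voices=[60 - - -]
Op 2: note_on(65): voice 1 is free -> assigned | voices=[60 65 - -]
Op 3: note_on(85): voice 2 is free -> assigned | voices=[60 65 85 -]
Op 4: note_on(81): voice 3 is free -> assigned | voices=[60 65 85 81]
Op 5: note_on(87): all voices busy, STEAL voice 0 (pitch 60, oldest) -> assign | voices=[87 65 85 81]
Op 6: note_on(61): all voices busy, STEAL voice 1 (pitch 65, oldest) -> assign | voices=[87 61 85 81]
Op 7: note_off(85): free voice 2 | voices=[87 61 - 81]
Op 8: note_off(61): free voice 1 | voices=[87 - - 81]
Op 9: note_off(87): free voice 0 | voices=[- - - 81]

Answer: 1 0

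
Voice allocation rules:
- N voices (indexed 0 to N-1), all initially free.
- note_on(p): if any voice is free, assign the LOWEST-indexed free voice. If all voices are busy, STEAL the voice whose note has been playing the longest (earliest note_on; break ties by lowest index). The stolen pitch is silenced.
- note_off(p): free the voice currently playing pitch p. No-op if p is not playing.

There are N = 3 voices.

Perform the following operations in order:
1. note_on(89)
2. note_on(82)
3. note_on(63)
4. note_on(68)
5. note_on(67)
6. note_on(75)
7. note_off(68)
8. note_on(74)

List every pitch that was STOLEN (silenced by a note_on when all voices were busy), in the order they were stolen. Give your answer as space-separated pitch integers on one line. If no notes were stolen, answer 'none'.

Answer: 89 82 63

Derivation:
Op 1: note_on(89): voice 0 is free -> assigned | voices=[89 - -]
Op 2: note_on(82): voice 1 is free -> assigned | voices=[89 82 -]
Op 3: note_on(63): voice 2 is free -> assigned | voices=[89 82 63]
Op 4: note_on(68): all voices busy, STEAL voice 0 (pitch 89, oldest) -> assign | voices=[68 82 63]
Op 5: note_on(67): all voices busy, STEAL voice 1 (pitch 82, oldest) -> assign | voices=[68 67 63]
Op 6: note_on(75): all voices busy, STEAL voice 2 (pitch 63, oldest) -> assign | voices=[68 67 75]
Op 7: note_off(68): free voice 0 | voices=[- 67 75]
Op 8: note_on(74): voice 0 is free -> assigned | voices=[74 67 75]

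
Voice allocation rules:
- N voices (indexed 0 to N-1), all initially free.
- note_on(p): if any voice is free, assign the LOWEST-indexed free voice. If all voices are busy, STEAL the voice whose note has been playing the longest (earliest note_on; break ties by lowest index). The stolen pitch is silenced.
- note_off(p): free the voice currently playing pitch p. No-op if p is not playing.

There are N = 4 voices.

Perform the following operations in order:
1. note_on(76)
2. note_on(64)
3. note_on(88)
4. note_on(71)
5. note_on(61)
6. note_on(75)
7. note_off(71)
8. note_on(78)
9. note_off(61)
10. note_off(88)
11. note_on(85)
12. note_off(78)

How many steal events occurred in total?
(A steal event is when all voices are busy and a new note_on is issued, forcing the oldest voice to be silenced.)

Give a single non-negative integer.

Op 1: note_on(76): voice 0 is free -> assigned | voices=[76 - - -]
Op 2: note_on(64): voice 1 is free -> assigned | voices=[76 64 - -]
Op 3: note_on(88): voice 2 is free -> assigned | voices=[76 64 88 -]
Op 4: note_on(71): voice 3 is free -> assigned | voices=[76 64 88 71]
Op 5: note_on(61): all voices busy, STEAL voice 0 (pitch 76, oldest) -> assign | voices=[61 64 88 71]
Op 6: note_on(75): all voices busy, STEAL voice 1 (pitch 64, oldest) -> assign | voices=[61 75 88 71]
Op 7: note_off(71): free voice 3 | voices=[61 75 88 -]
Op 8: note_on(78): voice 3 is free -> assigned | voices=[61 75 88 78]
Op 9: note_off(61): free voice 0 | voices=[- 75 88 78]
Op 10: note_off(88): free voice 2 | voices=[- 75 - 78]
Op 11: note_on(85): voice 0 is free -> assigned | voices=[85 75 - 78]
Op 12: note_off(78): free voice 3 | voices=[85 75 - -]

Answer: 2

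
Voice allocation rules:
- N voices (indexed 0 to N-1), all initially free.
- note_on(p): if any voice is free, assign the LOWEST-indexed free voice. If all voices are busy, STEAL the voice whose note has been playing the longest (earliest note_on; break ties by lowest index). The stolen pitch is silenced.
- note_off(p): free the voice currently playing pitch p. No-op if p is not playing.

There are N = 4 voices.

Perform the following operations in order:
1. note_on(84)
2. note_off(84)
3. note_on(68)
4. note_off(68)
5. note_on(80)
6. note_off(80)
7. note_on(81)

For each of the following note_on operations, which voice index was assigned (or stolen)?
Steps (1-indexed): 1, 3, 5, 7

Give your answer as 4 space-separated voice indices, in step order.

Answer: 0 0 0 0

Derivation:
Op 1: note_on(84): voice 0 is free -> assigned | voices=[84 - - -]
Op 2: note_off(84): free voice 0 | voices=[- - - -]
Op 3: note_on(68): voice 0 is free -> assigned | voices=[68 - - -]
Op 4: note_off(68): free voice 0 | voices=[- - - -]
Op 5: note_on(80): voice 0 is free -> assigned | voices=[80 - - -]
Op 6: note_off(80): free voice 0 | voices=[- - - -]
Op 7: note_on(81): voice 0 is free -> assigned | voices=[81 - - -]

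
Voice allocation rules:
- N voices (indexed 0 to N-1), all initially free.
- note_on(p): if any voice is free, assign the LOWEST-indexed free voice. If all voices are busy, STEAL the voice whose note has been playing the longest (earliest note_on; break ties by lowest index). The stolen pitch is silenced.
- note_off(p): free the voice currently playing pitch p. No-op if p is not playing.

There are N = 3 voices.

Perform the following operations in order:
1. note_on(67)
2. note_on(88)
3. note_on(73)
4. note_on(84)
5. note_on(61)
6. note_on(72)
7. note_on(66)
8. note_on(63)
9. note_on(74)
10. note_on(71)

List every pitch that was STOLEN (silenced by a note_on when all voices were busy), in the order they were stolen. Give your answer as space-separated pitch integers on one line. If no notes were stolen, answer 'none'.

Op 1: note_on(67): voice 0 is free -> assigned | voices=[67 - -]
Op 2: note_on(88): voice 1 is free -> assigned | voices=[67 88 -]
Op 3: note_on(73): voice 2 is free -> assigned | voices=[67 88 73]
Op 4: note_on(84): all voices busy, STEAL voice 0 (pitch 67, oldest) -> assign | voices=[84 88 73]
Op 5: note_on(61): all voices busy, STEAL voice 1 (pitch 88, oldest) -> assign | voices=[84 61 73]
Op 6: note_on(72): all voices busy, STEAL voice 2 (pitch 73, oldest) -> assign | voices=[84 61 72]
Op 7: note_on(66): all voices busy, STEAL voice 0 (pitch 84, oldest) -> assign | voices=[66 61 72]
Op 8: note_on(63): all voices busy, STEAL voice 1 (pitch 61, oldest) -> assign | voices=[66 63 72]
Op 9: note_on(74): all voices busy, STEAL voice 2 (pitch 72, oldest) -> assign | voices=[66 63 74]
Op 10: note_on(71): all voices busy, STEAL voice 0 (pitch 66, oldest) -> assign | voices=[71 63 74]

Answer: 67 88 73 84 61 72 66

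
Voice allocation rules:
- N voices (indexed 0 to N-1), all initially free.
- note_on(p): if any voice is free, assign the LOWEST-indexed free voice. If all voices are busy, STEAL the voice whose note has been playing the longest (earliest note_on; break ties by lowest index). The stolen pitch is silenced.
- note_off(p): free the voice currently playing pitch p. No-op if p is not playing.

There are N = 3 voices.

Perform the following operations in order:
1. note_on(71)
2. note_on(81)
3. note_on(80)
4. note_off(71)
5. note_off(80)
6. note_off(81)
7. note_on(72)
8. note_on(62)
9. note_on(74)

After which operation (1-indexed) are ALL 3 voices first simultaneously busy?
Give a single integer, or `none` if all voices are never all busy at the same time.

Op 1: note_on(71): voice 0 is free -> assigned | voices=[71 - -]
Op 2: note_on(81): voice 1 is free -> assigned | voices=[71 81 -]
Op 3: note_on(80): voice 2 is free -> assigned | voices=[71 81 80]
Op 4: note_off(71): free voice 0 | voices=[- 81 80]
Op 5: note_off(80): free voice 2 | voices=[- 81 -]
Op 6: note_off(81): free voice 1 | voices=[- - -]
Op 7: note_on(72): voice 0 is free -> assigned | voices=[72 - -]
Op 8: note_on(62): voice 1 is free -> assigned | voices=[72 62 -]
Op 9: note_on(74): voice 2 is free -> assigned | voices=[72 62 74]

Answer: 3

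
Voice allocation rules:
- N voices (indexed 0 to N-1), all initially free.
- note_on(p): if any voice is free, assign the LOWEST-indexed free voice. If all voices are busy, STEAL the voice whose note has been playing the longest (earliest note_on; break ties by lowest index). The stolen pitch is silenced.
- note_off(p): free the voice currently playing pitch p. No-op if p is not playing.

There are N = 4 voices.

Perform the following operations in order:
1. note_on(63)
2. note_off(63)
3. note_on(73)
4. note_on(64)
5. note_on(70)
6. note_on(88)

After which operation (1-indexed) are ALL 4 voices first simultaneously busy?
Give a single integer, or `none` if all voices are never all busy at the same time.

Op 1: note_on(63): voice 0 is free -> assigned | voices=[63 - - -]
Op 2: note_off(63): free voice 0 | voices=[- - - -]
Op 3: note_on(73): voice 0 is free -> assigned | voices=[73 - - -]
Op 4: note_on(64): voice 1 is free -> assigned | voices=[73 64 - -]
Op 5: note_on(70): voice 2 is free -> assigned | voices=[73 64 70 -]
Op 6: note_on(88): voice 3 is free -> assigned | voices=[73 64 70 88]

Answer: 6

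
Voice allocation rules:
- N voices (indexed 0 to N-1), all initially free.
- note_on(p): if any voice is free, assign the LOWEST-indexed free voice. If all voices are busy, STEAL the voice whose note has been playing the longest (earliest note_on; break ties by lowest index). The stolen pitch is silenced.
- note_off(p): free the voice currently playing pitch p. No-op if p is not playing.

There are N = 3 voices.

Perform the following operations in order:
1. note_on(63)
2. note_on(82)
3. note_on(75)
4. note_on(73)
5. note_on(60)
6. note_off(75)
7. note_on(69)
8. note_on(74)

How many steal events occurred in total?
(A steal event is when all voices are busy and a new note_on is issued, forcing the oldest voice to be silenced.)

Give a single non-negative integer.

Op 1: note_on(63): voice 0 is free -> assigned | voices=[63 - -]
Op 2: note_on(82): voice 1 is free -> assigned | voices=[63 82 -]
Op 3: note_on(75): voice 2 is free -> assigned | voices=[63 82 75]
Op 4: note_on(73): all voices busy, STEAL voice 0 (pitch 63, oldest) -> assign | voices=[73 82 75]
Op 5: note_on(60): all voices busy, STEAL voice 1 (pitch 82, oldest) -> assign | voices=[73 60 75]
Op 6: note_off(75): free voice 2 | voices=[73 60 -]
Op 7: note_on(69): voice 2 is free -> assigned | voices=[73 60 69]
Op 8: note_on(74): all voices busy, STEAL voice 0 (pitch 73, oldest) -> assign | voices=[74 60 69]

Answer: 3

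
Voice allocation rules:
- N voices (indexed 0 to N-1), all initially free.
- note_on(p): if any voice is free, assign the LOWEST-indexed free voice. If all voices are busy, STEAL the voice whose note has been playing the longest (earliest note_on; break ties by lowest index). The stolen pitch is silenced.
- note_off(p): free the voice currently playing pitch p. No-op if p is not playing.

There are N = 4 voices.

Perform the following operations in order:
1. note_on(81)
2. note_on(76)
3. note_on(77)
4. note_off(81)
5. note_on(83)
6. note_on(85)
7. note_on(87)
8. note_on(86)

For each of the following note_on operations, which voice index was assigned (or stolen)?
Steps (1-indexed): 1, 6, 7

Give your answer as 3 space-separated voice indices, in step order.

Op 1: note_on(81): voice 0 is free -> assigned | voices=[81 - - -]
Op 2: note_on(76): voice 1 is free -> assigned | voices=[81 76 - -]
Op 3: note_on(77): voice 2 is free -> assigned | voices=[81 76 77 -]
Op 4: note_off(81): free voice 0 | voices=[- 76 77 -]
Op 5: note_on(83): voice 0 is free -> assigned | voices=[83 76 77 -]
Op 6: note_on(85): voice 3 is free -> assigned | voices=[83 76 77 85]
Op 7: note_on(87): all voices busy, STEAL voice 1 (pitch 76, oldest) -> assign | voices=[83 87 77 85]
Op 8: note_on(86): all voices busy, STEAL voice 2 (pitch 77, oldest) -> assign | voices=[83 87 86 85]

Answer: 0 3 1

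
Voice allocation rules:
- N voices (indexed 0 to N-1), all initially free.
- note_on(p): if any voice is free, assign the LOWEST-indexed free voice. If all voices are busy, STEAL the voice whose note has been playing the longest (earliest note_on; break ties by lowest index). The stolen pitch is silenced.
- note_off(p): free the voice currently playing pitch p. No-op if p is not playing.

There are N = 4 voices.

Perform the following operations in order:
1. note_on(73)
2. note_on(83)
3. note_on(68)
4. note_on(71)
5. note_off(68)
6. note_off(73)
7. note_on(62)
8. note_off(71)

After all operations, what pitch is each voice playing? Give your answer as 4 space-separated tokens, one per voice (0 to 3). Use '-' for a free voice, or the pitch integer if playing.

Op 1: note_on(73): voice 0 is free -> assigned | voices=[73 - - -]
Op 2: note_on(83): voice 1 is free -> assigned | voices=[73 83 - -]
Op 3: note_on(68): voice 2 is free -> assigned | voices=[73 83 68 -]
Op 4: note_on(71): voice 3 is free -> assigned | voices=[73 83 68 71]
Op 5: note_off(68): free voice 2 | voices=[73 83 - 71]
Op 6: note_off(73): free voice 0 | voices=[- 83 - 71]
Op 7: note_on(62): voice 0 is free -> assigned | voices=[62 83 - 71]
Op 8: note_off(71): free voice 3 | voices=[62 83 - -]

Answer: 62 83 - -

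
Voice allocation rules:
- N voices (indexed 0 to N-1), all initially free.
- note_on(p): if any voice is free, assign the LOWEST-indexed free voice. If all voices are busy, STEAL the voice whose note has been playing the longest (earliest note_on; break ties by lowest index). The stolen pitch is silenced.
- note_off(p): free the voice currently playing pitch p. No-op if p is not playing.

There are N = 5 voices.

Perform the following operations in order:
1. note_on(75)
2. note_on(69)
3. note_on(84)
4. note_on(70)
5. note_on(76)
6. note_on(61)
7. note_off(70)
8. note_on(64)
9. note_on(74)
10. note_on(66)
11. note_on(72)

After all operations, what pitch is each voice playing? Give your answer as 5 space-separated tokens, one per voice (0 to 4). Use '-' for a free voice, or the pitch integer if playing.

Answer: 61 74 66 64 72

Derivation:
Op 1: note_on(75): voice 0 is free -> assigned | voices=[75 - - - -]
Op 2: note_on(69): voice 1 is free -> assigned | voices=[75 69 - - -]
Op 3: note_on(84): voice 2 is free -> assigned | voices=[75 69 84 - -]
Op 4: note_on(70): voice 3 is free -> assigned | voices=[75 69 84 70 -]
Op 5: note_on(76): voice 4 is free -> assigned | voices=[75 69 84 70 76]
Op 6: note_on(61): all voices busy, STEAL voice 0 (pitch 75, oldest) -> assign | voices=[61 69 84 70 76]
Op 7: note_off(70): free voice 3 | voices=[61 69 84 - 76]
Op 8: note_on(64): voice 3 is free -> assigned | voices=[61 69 84 64 76]
Op 9: note_on(74): all voices busy, STEAL voice 1 (pitch 69, oldest) -> assign | voices=[61 74 84 64 76]
Op 10: note_on(66): all voices busy, STEAL voice 2 (pitch 84, oldest) -> assign | voices=[61 74 66 64 76]
Op 11: note_on(72): all voices busy, STEAL voice 4 (pitch 76, oldest) -> assign | voices=[61 74 66 64 72]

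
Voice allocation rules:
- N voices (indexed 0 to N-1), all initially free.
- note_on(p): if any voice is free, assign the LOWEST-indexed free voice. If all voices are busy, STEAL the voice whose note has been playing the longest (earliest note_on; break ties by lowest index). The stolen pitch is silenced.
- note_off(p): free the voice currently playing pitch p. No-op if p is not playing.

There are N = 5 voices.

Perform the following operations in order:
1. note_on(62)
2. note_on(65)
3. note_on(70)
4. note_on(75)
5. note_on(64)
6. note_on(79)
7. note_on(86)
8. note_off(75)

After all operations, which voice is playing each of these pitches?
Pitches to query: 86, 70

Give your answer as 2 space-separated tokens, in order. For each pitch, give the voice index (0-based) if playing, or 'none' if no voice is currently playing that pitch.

Answer: 1 2

Derivation:
Op 1: note_on(62): voice 0 is free -> assigned | voices=[62 - - - -]
Op 2: note_on(65): voice 1 is free -> assigned | voices=[62 65 - - -]
Op 3: note_on(70): voice 2 is free -> assigned | voices=[62 65 70 - -]
Op 4: note_on(75): voice 3 is free -> assigned | voices=[62 65 70 75 -]
Op 5: note_on(64): voice 4 is free -> assigned | voices=[62 65 70 75 64]
Op 6: note_on(79): all voices busy, STEAL voice 0 (pitch 62, oldest) -> assign | voices=[79 65 70 75 64]
Op 7: note_on(86): all voices busy, STEAL voice 1 (pitch 65, oldest) -> assign | voices=[79 86 70 75 64]
Op 8: note_off(75): free voice 3 | voices=[79 86 70 - 64]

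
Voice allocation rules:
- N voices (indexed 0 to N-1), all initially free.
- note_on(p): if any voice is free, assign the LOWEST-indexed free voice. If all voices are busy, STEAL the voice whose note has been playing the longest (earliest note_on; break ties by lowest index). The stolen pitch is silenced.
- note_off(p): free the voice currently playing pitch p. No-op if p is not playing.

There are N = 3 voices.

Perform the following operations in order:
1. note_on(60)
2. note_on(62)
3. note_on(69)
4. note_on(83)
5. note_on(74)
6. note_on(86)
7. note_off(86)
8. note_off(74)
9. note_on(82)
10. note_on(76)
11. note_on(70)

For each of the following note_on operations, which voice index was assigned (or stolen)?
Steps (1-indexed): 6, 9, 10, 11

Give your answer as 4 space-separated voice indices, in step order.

Answer: 2 1 2 0

Derivation:
Op 1: note_on(60): voice 0 is free -> assigned | voices=[60 - -]
Op 2: note_on(62): voice 1 is free -> assigned | voices=[60 62 -]
Op 3: note_on(69): voice 2 is free -> assigned | voices=[60 62 69]
Op 4: note_on(83): all voices busy, STEAL voice 0 (pitch 60, oldest) -> assign | voices=[83 62 69]
Op 5: note_on(74): all voices busy, STEAL voice 1 (pitch 62, oldest) -> assign | voices=[83 74 69]
Op 6: note_on(86): all voices busy, STEAL voice 2 (pitch 69, oldest) -> assign | voices=[83 74 86]
Op 7: note_off(86): free voice 2 | voices=[83 74 -]
Op 8: note_off(74): free voice 1 | voices=[83 - -]
Op 9: note_on(82): voice 1 is free -> assigned | voices=[83 82 -]
Op 10: note_on(76): voice 2 is free -> assigned | voices=[83 82 76]
Op 11: note_on(70): all voices busy, STEAL voice 0 (pitch 83, oldest) -> assign | voices=[70 82 76]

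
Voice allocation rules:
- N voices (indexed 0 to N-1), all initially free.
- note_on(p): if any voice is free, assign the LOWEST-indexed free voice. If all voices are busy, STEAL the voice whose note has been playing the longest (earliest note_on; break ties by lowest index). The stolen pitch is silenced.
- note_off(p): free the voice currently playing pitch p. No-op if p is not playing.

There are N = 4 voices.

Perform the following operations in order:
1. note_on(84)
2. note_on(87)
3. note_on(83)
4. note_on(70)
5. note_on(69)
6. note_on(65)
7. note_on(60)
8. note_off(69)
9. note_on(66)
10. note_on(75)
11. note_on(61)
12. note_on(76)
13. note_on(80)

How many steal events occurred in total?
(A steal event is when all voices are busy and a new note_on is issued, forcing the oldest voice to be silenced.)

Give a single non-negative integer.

Answer: 7

Derivation:
Op 1: note_on(84): voice 0 is free -> assigned | voices=[84 - - -]
Op 2: note_on(87): voice 1 is free -> assigned | voices=[84 87 - -]
Op 3: note_on(83): voice 2 is free -> assigned | voices=[84 87 83 -]
Op 4: note_on(70): voice 3 is free -> assigned | voices=[84 87 83 70]
Op 5: note_on(69): all voices busy, STEAL voice 0 (pitch 84, oldest) -> assign | voices=[69 87 83 70]
Op 6: note_on(65): all voices busy, STEAL voice 1 (pitch 87, oldest) -> assign | voices=[69 65 83 70]
Op 7: note_on(60): all voices busy, STEAL voice 2 (pitch 83, oldest) -> assign | voices=[69 65 60 70]
Op 8: note_off(69): free voice 0 | voices=[- 65 60 70]
Op 9: note_on(66): voice 0 is free -> assigned | voices=[66 65 60 70]
Op 10: note_on(75): all voices busy, STEAL voice 3 (pitch 70, oldest) -> assign | voices=[66 65 60 75]
Op 11: note_on(61): all voices busy, STEAL voice 1 (pitch 65, oldest) -> assign | voices=[66 61 60 75]
Op 12: note_on(76): all voices busy, STEAL voice 2 (pitch 60, oldest) -> assign | voices=[66 61 76 75]
Op 13: note_on(80): all voices busy, STEAL voice 0 (pitch 66, oldest) -> assign | voices=[80 61 76 75]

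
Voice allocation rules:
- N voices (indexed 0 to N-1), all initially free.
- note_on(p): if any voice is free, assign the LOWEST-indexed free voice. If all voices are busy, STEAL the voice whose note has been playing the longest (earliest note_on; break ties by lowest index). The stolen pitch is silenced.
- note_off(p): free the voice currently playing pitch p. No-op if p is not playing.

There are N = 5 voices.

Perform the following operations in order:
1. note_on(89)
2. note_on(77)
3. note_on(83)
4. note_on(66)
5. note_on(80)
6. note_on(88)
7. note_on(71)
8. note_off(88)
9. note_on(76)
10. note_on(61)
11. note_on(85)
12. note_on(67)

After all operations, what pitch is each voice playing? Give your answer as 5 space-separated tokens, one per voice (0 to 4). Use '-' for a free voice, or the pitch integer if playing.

Answer: 76 71 61 85 67

Derivation:
Op 1: note_on(89): voice 0 is free -> assigned | voices=[89 - - - -]
Op 2: note_on(77): voice 1 is free -> assigned | voices=[89 77 - - -]
Op 3: note_on(83): voice 2 is free -> assigned | voices=[89 77 83 - -]
Op 4: note_on(66): voice 3 is free -> assigned | voices=[89 77 83 66 -]
Op 5: note_on(80): voice 4 is free -> assigned | voices=[89 77 83 66 80]
Op 6: note_on(88): all voices busy, STEAL voice 0 (pitch 89, oldest) -> assign | voices=[88 77 83 66 80]
Op 7: note_on(71): all voices busy, STEAL voice 1 (pitch 77, oldest) -> assign | voices=[88 71 83 66 80]
Op 8: note_off(88): free voice 0 | voices=[- 71 83 66 80]
Op 9: note_on(76): voice 0 is free -> assigned | voices=[76 71 83 66 80]
Op 10: note_on(61): all voices busy, STEAL voice 2 (pitch 83, oldest) -> assign | voices=[76 71 61 66 80]
Op 11: note_on(85): all voices busy, STEAL voice 3 (pitch 66, oldest) -> assign | voices=[76 71 61 85 80]
Op 12: note_on(67): all voices busy, STEAL voice 4 (pitch 80, oldest) -> assign | voices=[76 71 61 85 67]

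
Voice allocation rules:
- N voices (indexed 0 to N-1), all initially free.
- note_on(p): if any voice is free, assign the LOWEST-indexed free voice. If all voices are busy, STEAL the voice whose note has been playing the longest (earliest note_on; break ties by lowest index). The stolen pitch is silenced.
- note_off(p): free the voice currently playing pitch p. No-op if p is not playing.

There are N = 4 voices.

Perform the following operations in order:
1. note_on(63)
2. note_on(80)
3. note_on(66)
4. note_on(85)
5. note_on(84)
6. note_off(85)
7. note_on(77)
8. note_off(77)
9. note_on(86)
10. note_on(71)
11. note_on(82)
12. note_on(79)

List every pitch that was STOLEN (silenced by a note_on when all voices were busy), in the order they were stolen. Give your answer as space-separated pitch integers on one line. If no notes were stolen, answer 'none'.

Answer: 63 80 66 84

Derivation:
Op 1: note_on(63): voice 0 is free -> assigned | voices=[63 - - -]
Op 2: note_on(80): voice 1 is free -> assigned | voices=[63 80 - -]
Op 3: note_on(66): voice 2 is free -> assigned | voices=[63 80 66 -]
Op 4: note_on(85): voice 3 is free -> assigned | voices=[63 80 66 85]
Op 5: note_on(84): all voices busy, STEAL voice 0 (pitch 63, oldest) -> assign | voices=[84 80 66 85]
Op 6: note_off(85): free voice 3 | voices=[84 80 66 -]
Op 7: note_on(77): voice 3 is free -> assigned | voices=[84 80 66 77]
Op 8: note_off(77): free voice 3 | voices=[84 80 66 -]
Op 9: note_on(86): voice 3 is free -> assigned | voices=[84 80 66 86]
Op 10: note_on(71): all voices busy, STEAL voice 1 (pitch 80, oldest) -> assign | voices=[84 71 66 86]
Op 11: note_on(82): all voices busy, STEAL voice 2 (pitch 66, oldest) -> assign | voices=[84 71 82 86]
Op 12: note_on(79): all voices busy, STEAL voice 0 (pitch 84, oldest) -> assign | voices=[79 71 82 86]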